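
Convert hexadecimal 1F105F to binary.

Convert each hex digit to 4 bits:
  1 = 0001
  F = 1111
  1 = 0001
  0 = 0000
  5 = 0101
  F = 1111
Concatenate: 000111110001000001011111



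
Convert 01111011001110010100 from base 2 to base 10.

Sum of powers of 2 for each 1-bit:
2^2 + 2^4 + 2^7 + 2^8 + 2^9 + 2^12 + 2^13 + 2^15 + 2^16 + 2^17 + 2^18
= 4 + 16 + 128 + 256 + 512 + 4096 + 8192 + 32768 + 65536 + 131072 + 262144
= 504724



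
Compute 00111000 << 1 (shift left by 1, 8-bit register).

Original: 00111000 (decimal 56)
Shift left by 1 position
Append 1 zero on the right
Result: 01110000 (decimal 112)
Equivalent: 56 << 1 = 56 × 2^1 = 112



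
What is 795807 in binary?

Using repeated division by 2:
795807 ÷ 2 = 397903 remainder 1
397903 ÷ 2 = 198951 remainder 1
198951 ÷ 2 = 99475 remainder 1
99475 ÷ 2 = 49737 remainder 1
49737 ÷ 2 = 24868 remainder 1
24868 ÷ 2 = 12434 remainder 0
12434 ÷ 2 = 6217 remainder 0
6217 ÷ 2 = 3108 remainder 1
3108 ÷ 2 = 1554 remainder 0
1554 ÷ 2 = 777 remainder 0
777 ÷ 2 = 388 remainder 1
388 ÷ 2 = 194 remainder 0
194 ÷ 2 = 97 remainder 0
97 ÷ 2 = 48 remainder 1
48 ÷ 2 = 24 remainder 0
24 ÷ 2 = 12 remainder 0
12 ÷ 2 = 6 remainder 0
6 ÷ 2 = 3 remainder 0
3 ÷ 2 = 1 remainder 1
1 ÷ 2 = 0 remainder 1
Reading remainders bottom to top: 11000010010010011111



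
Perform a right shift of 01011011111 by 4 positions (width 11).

Original: 01011011111 (decimal 735)
Shift right by 4 positions
Drop the 4 low bits; fill with zeros on the left
Result: 00000101101 (decimal 45)
Equivalent: 735 >> 4 = 735 ÷ 2^4 = 45



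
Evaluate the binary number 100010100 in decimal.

Sum of powers of 2 for each 1-bit:
2^2 + 2^4 + 2^8
= 4 + 16 + 256
= 276



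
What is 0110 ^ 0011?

XOR: 1 when bits differ
  0110
^ 0011
------
  0101
Decimal: 6 ^ 3 = 5



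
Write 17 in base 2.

Using repeated division by 2:
17 ÷ 2 = 8 remainder 1
8 ÷ 2 = 4 remainder 0
4 ÷ 2 = 2 remainder 0
2 ÷ 2 = 1 remainder 0
1 ÷ 2 = 0 remainder 1
Reading remainders bottom to top: 10001



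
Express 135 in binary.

Using repeated division by 2:
135 ÷ 2 = 67 remainder 1
67 ÷ 2 = 33 remainder 1
33 ÷ 2 = 16 remainder 1
16 ÷ 2 = 8 remainder 0
8 ÷ 2 = 4 remainder 0
4 ÷ 2 = 2 remainder 0
2 ÷ 2 = 1 remainder 0
1 ÷ 2 = 0 remainder 1
Reading remainders bottom to top: 10000111



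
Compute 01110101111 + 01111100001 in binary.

Add column by column from the right: bit + bit + carry-in; write the sum mod 2, carry 1 when the sum is 2 or 3.
carry:  11111011110
        01110101111
+       01111100001
-------------------
       011110010000
(the carry out of the leftmost column, 0, becomes the leading bit)
Decimal check:
  01110101111 = 512 + 256 + 128 + 32 + 8 + 4 + 2 + 1 = 943
  01111100001 = 512 + 256 + 128 + 64 + 32 + 1 = 993
  943 + 993 = 1936, and 011110010000 = 1024 + 512 + 256 + 128 + 16 = 1936 ✓



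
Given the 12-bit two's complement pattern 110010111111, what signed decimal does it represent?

Binary: 110010111111
Sign bit: 1 (negative)
Invert: 001101000000
Add 1:  001101000001
Magnitude: 001101000001 = 512 + 256 + 64 + 1 = 833
Value: -833



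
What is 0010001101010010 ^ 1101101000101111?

XOR: 1 when bits differ
  0010001101010010
^ 1101101000101111
------------------
  1111100101111101
Decimal: 9042 ^ 55855 = 63869



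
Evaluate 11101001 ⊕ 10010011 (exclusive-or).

XOR: 1 when bits differ
  11101001
^ 10010011
----------
  01111010
Decimal: 233 ^ 147 = 122



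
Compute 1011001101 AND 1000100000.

AND: 1 only when both bits are 1
  1011001101
& 1000100000
------------
  1000000000
Decimal: 717 & 544 = 512



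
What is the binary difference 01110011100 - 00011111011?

Method 1 - Direct subtraction (column by column from the right: bit − bit − borrow-in; if negative, add 2 and borrow 1 from the next column):
borrow: 00111000110
        01110011100
-       00011111011
-------------------
        01010100001

Method 2 - Add two's complement:
Two's complement of 00011111011: invert → 11100000100, add 1 → 11100000101
  01110011100
+ 11100000101
-------------
 101010100001  (end carry out of the top bit = 1)
Discarding the end carry: 01010100001
Decimal check:
  01110011100 = 512 + 256 + 128 + 16 + 8 + 4 = 924
  00011111011 = 128 + 64 + 32 + 16 + 8 + 2 + 1 = 251
  924 - 251 = 673, and 01010100001 = 512 + 128 + 32 + 1 = 673 ✓



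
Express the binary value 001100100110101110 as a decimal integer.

Sum of powers of 2 for each 1-bit:
2^1 + 2^2 + 2^3 + 2^5 + 2^7 + 2^8 + 2^11 + 2^14 + 2^15
= 2 + 4 + 8 + 32 + 128 + 256 + 2048 + 16384 + 32768
= 51630



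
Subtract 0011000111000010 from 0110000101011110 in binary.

Method 1 - Direct subtraction (column by column from the right: bit − bit − borrow-in; if negative, add 2 and borrow 1 from the next column):
borrow: 0111111100000000
        0110000101011110
-       0011000111000010
------------------------
        0010111110011100

Method 2 - Add two's complement:
Two's complement of 0011000111000010: invert → 1100111000111101, add 1 → 1100111000111110
  0110000101011110
+ 1100111000111110
------------------
 10010111110011100  (end carry out of the top bit = 1)
Discarding the end carry: 0010111110011100
Decimal check:
  0110000101011110 = 16384 + 8192 + 256 + 64 + 16 + 8 + 4 + 2 = 24926
  0011000111000010 = 8192 + 4096 + 256 + 128 + 64 + 2 = 12738
  24926 - 12738 = 12188, and 0010111110011100 = 8192 + 2048 + 1024 + 512 + 256 + 128 + 16 + 8 + 4 = 12188 ✓



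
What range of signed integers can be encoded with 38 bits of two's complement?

For 38-bit two's complement:
Minimum: -2^37 = -137438953472
Maximum: 2^37 - 1 = 137438953471



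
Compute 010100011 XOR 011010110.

XOR: 1 when bits differ
  010100011
^ 011010110
-----------
  001110101
Decimal: 163 ^ 214 = 117



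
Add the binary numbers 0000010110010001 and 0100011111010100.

Add column by column from the right: bit + bit + carry-in; write the sum mod 2, carry 1 when the sum is 2 or 3.
carry:  0000111100100000
        0000010110010001
+       0100011111010100
------------------------
       00100110101100101
(the carry out of the leftmost column, 0, becomes the leading bit)
Decimal check:
  0000010110010001 = 1024 + 256 + 128 + 16 + 1 = 1425
  0100011111010100 = 16384 + 1024 + 512 + 256 + 128 + 64 + 16 + 4 = 18388
  1425 + 18388 = 19813, and 00100110101100101 = 16384 + 2048 + 1024 + 256 + 64 + 32 + 4 + 1 = 19813 ✓



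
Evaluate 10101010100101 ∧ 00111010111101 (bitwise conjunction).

AND: 1 only when both bits are 1
  10101010100101
& 00111010111101
----------------
  00101010100101
Decimal: 10917 & 3773 = 2725



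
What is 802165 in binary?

Using repeated division by 2:
802165 ÷ 2 = 401082 remainder 1
401082 ÷ 2 = 200541 remainder 0
200541 ÷ 2 = 100270 remainder 1
100270 ÷ 2 = 50135 remainder 0
50135 ÷ 2 = 25067 remainder 1
25067 ÷ 2 = 12533 remainder 1
12533 ÷ 2 = 6266 remainder 1
6266 ÷ 2 = 3133 remainder 0
3133 ÷ 2 = 1566 remainder 1
1566 ÷ 2 = 783 remainder 0
783 ÷ 2 = 391 remainder 1
391 ÷ 2 = 195 remainder 1
195 ÷ 2 = 97 remainder 1
97 ÷ 2 = 48 remainder 1
48 ÷ 2 = 24 remainder 0
24 ÷ 2 = 12 remainder 0
12 ÷ 2 = 6 remainder 0
6 ÷ 2 = 3 remainder 0
3 ÷ 2 = 1 remainder 1
1 ÷ 2 = 0 remainder 1
Reading remainders bottom to top: 11000011110101110101



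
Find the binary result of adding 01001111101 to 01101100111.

Add column by column from the right: bit + bit + carry-in; write the sum mod 2, carry 1 when the sum is 2 or 3.
carry:  10011111110
        01001111101
+       01101100111
-------------------
       010111100100
(the carry out of the leftmost column, 0, becomes the leading bit)
Decimal check:
  01001111101 = 512 + 64 + 32 + 16 + 8 + 4 + 1 = 637
  01101100111 = 512 + 256 + 64 + 32 + 4 + 2 + 1 = 871
  637 + 871 = 1508, and 010111100100 = 1024 + 256 + 128 + 64 + 32 + 4 = 1508 ✓



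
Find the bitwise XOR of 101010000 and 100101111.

XOR: 1 when bits differ
  101010000
^ 100101111
-----------
  001111111
Decimal: 336 ^ 303 = 127



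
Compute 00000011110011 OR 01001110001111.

OR: 1 when either bit is 1
  00000011110011
| 01001110001111
----------------
  01001111111111
Decimal: 243 | 5007 = 5119



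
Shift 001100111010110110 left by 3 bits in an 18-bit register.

Original: 001100111010110110 (decimal 52918)
Shift left by 3 positions
Append 3 zeros on the right and drop the 3 high bits that overflow the 18-bit width
Result: 100111010110110000 (decimal 161200)
Equivalent: 52918 << 3 = 52918 × 2^3 = 423344, truncated to 18 bits = 161200



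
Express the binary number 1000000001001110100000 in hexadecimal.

Group into 4-bit nibbles from right:
  0010 = 2
  0000 = 0
  0001 = 1
  0011 = 3
  1010 = A
  0000 = 0
Result: 2013A0



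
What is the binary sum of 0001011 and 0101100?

Add column by column from the right: bit + bit + carry-in; write the sum mod 2, carry 1 when the sum is 2 or 3.
carry:  0010000
        0001011
+       0101100
---------------
       00110111
(the carry out of the leftmost column, 0, becomes the leading bit)
Decimal check:
  0001011 = 8 + 2 + 1 = 11
  0101100 = 32 + 8 + 4 = 44
  11 + 44 = 55, and 00110111 = 32 + 16 + 4 + 2 + 1 = 55 ✓



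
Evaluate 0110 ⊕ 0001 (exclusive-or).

XOR: 1 when bits differ
  0110
^ 0001
------
  0111
Decimal: 6 ^ 1 = 7



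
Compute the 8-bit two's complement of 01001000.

Original: 01001000
Step 1 - Invert all bits: 10110111
Step 2 - Add 1: 10111000
Verification: 01001000 + 10111000 = 100000000; discarding the end carry (carry out of the top bit) leaves the 8-bit value 00000000, as required for x + (-x)



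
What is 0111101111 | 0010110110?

OR: 1 when either bit is 1
  0111101111
| 0010110110
------------
  0111111111
Decimal: 495 | 182 = 511



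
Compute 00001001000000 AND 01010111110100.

AND: 1 only when both bits are 1
  00001001000000
& 01010111110100
----------------
  00000001000000
Decimal: 576 & 5620 = 64



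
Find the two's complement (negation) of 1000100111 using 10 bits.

Original (sign bit 1, negative): 1000100111
Step 1 - Invert all bits: 0111011000
Step 2 - Add 1: 0111011001
Verification: 1000100111 + 0111011001 = 10000000000; discarding the end carry (carry out of the top bit) leaves the 10-bit value 0000000000, as required for x + (-x)



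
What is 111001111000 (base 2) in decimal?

Sum of powers of 2 for each 1-bit:
2^3 + 2^4 + 2^5 + 2^6 + 2^9 + 2^10 + 2^11
= 8 + 16 + 32 + 64 + 512 + 1024 + 2048
= 3704



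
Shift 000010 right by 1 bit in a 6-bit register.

Original: 000010 (decimal 2)
Shift right by 1 position
Drop the 1 low bit; fill with zero on the left
Result: 000001 (decimal 1)
Equivalent: 2 >> 1 = 2 ÷ 2^1 = 1



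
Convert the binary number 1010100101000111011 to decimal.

Sum of powers of 2 for each 1-bit:
2^0 + 2^1 + 2^3 + 2^4 + 2^5 + 2^9 + 2^11 + 2^14 + 2^16 + 2^18
= 1 + 2 + 8 + 16 + 32 + 512 + 2048 + 16384 + 65536 + 262144
= 346683



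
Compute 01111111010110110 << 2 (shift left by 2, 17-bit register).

Original: 01111111010110110 (decimal 65206)
Shift left by 2 positions
Append 2 zeros on the right and drop the 2 high bits that overflow the 17-bit width
Result: 11111101011011000 (decimal 129752)
Equivalent: 65206 << 2 = 65206 × 2^2 = 260824, truncated to 17 bits = 129752



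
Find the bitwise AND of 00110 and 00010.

AND: 1 only when both bits are 1
  00110
& 00010
-------
  00010
Decimal: 6 & 2 = 2



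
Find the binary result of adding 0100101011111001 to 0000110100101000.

Add column by column from the right: bit + bit + carry-in; write the sum mod 2, carry 1 when the sum is 2 or 3.
carry:  0001111111110000
        0100101011111001
+       0000110100101000
------------------------
       00101100000100001
(the carry out of the leftmost column, 0, becomes the leading bit)
Decimal check:
  0100101011111001 = 16384 + 2048 + 512 + 128 + 64 + 32 + 16 + 8 + 1 = 19193
  0000110100101000 = 2048 + 1024 + 256 + 32 + 8 = 3368
  19193 + 3368 = 22561, and 00101100000100001 = 16384 + 4096 + 2048 + 32 + 1 = 22561 ✓



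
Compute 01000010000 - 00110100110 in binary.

Method 1 - Direct subtraction (column by column from the right: bit − bit − borrow-in; if negative, add 2 and borrow 1 from the next column):
borrow: 01111011100
        01000010000
-       00110100110
-------------------
        00001101010

Method 2 - Add two's complement:
Two's complement of 00110100110: invert → 11001011001, add 1 → 11001011010
  01000010000
+ 11001011010
-------------
 100001101010  (end carry out of the top bit = 1)
Discarding the end carry: 00001101010
Decimal check:
  01000010000 = 512 + 16 = 528
  00110100110 = 256 + 128 + 32 + 4 + 2 = 422
  528 - 422 = 106, and 00001101010 = 64 + 32 + 8 + 2 = 106 ✓



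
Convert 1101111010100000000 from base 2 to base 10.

Sum of powers of 2 for each 1-bit:
2^8 + 2^10 + 2^12 + 2^13 + 2^14 + 2^15 + 2^17 + 2^18
= 256 + 1024 + 4096 + 8192 + 16384 + 32768 + 131072 + 262144
= 455936



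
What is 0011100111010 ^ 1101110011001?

XOR: 1 when bits differ
  0011100111010
^ 1101110011001
---------------
  1110010100011
Decimal: 1850 ^ 7065 = 7331



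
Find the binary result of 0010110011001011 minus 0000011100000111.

Method 1 - Direct subtraction (column by column from the right: bit − bit − borrow-in; if negative, add 2 and borrow 1 from the next column):
borrow: 0000111000001000
        0010110011001011
-       0000011100000111
------------------------
        0010010111000100

Method 2 - Add two's complement:
Two's complement of 0000011100000111: invert → 1111100011111000, add 1 → 1111100011111001
  0010110011001011
+ 1111100011111001
------------------
 10010010111000100  (end carry out of the top bit = 1)
Discarding the end carry: 0010010111000100
Decimal check:
  0010110011001011 = 8192 + 2048 + 1024 + 128 + 64 + 8 + 2 + 1 = 11467
  0000011100000111 = 1024 + 512 + 256 + 4 + 2 + 1 = 1799
  11467 - 1799 = 9668, and 0010010111000100 = 8192 + 1024 + 256 + 128 + 64 + 4 = 9668 ✓



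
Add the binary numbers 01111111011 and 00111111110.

Add column by column from the right: bit + bit + carry-in; write the sum mod 2, carry 1 when the sum is 2 or 3.
carry:  11111111100
        01111111011
+       00111111110
-------------------
       010111111001
(the carry out of the leftmost column, 0, becomes the leading bit)
Decimal check:
  01111111011 = 512 + 256 + 128 + 64 + 32 + 16 + 8 + 2 + 1 = 1019
  00111111110 = 256 + 128 + 64 + 32 + 16 + 8 + 4 + 2 = 510
  1019 + 510 = 1529, and 010111111001 = 1024 + 256 + 128 + 64 + 32 + 16 + 8 + 1 = 1529 ✓



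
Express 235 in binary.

Using repeated division by 2:
235 ÷ 2 = 117 remainder 1
117 ÷ 2 = 58 remainder 1
58 ÷ 2 = 29 remainder 0
29 ÷ 2 = 14 remainder 1
14 ÷ 2 = 7 remainder 0
7 ÷ 2 = 3 remainder 1
3 ÷ 2 = 1 remainder 1
1 ÷ 2 = 0 remainder 1
Reading remainders bottom to top: 11101011



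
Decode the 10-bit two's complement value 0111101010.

Binary: 0111101010
Sign bit: 0 (non-negative)
Read directly as an unsigned value:
0111101010 = 256 + 128 + 64 + 32 + 8 + 2 = 490
Value: 490



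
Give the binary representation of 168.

Using repeated division by 2:
168 ÷ 2 = 84 remainder 0
84 ÷ 2 = 42 remainder 0
42 ÷ 2 = 21 remainder 0
21 ÷ 2 = 10 remainder 1
10 ÷ 2 = 5 remainder 0
5 ÷ 2 = 2 remainder 1
2 ÷ 2 = 1 remainder 0
1 ÷ 2 = 0 remainder 1
Reading remainders bottom to top: 10101000



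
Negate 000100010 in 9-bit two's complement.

Original: 000100010
Step 1 - Invert all bits: 111011101
Step 2 - Add 1: 111011110
Verification: 000100010 + 111011110 = 1000000000; discarding the end carry (carry out of the top bit) leaves the 9-bit value 000000000, as required for x + (-x)



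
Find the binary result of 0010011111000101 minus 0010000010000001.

Method 1 - Direct subtraction (column by column from the right: bit − bit − borrow-in; if negative, add 2 and borrow 1 from the next column):
borrow: 0000000000000000
        0010011111000101
-       0010000010000001
------------------------
        0000011101000100

Method 2 - Add two's complement:
Two's complement of 0010000010000001: invert → 1101111101111110, add 1 → 1101111101111111
  0010011111000101
+ 1101111101111111
------------------
 10000011101000100  (end carry out of the top bit = 1)
Discarding the end carry: 0000011101000100
Decimal check:
  0010011111000101 = 8192 + 1024 + 512 + 256 + 128 + 64 + 4 + 1 = 10181
  0010000010000001 = 8192 + 128 + 1 = 8321
  10181 - 8321 = 1860, and 0000011101000100 = 1024 + 512 + 256 + 64 + 4 = 1860 ✓



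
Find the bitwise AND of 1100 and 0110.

AND: 1 only when both bits are 1
  1100
& 0110
------
  0100
Decimal: 12 & 6 = 4



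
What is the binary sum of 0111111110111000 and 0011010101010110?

Add column by column from the right: bit + bit + carry-in; write the sum mod 2, carry 1 when the sum is 2 or 3.
carry:  1111111111100000
        0111111110111000
+       0011010101010110
------------------------
       01011010100001110
(the carry out of the leftmost column, 0, becomes the leading bit)
Decimal check:
  0111111110111000 = 16384 + 8192 + 4096 + 2048 + 1024 + 512 + 256 + 128 + 32 + 16 + 8 = 32696
  0011010101010110 = 8192 + 4096 + 1024 + 256 + 64 + 16 + 4 + 2 = 13654
  32696 + 13654 = 46350, and 01011010100001110 = 32768 + 8192 + 4096 + 1024 + 256 + 8 + 4 + 2 = 46350 ✓



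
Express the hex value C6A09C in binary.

Convert each hex digit to 4 bits:
  C = 1100
  6 = 0110
  A = 1010
  0 = 0000
  9 = 1001
  C = 1100
Concatenate: 110001101010000010011100



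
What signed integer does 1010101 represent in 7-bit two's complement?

Binary: 1010101
Sign bit: 1 (negative)
Invert: 0101010
Add 1:  0101011
Magnitude: 0101011 = 32 + 8 + 2 + 1 = 43
Value: -43



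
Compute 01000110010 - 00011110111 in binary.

Method 1 - Direct subtraction (column by column from the right: bit − bit − borrow-in; if negative, add 2 and borrow 1 from the next column):
borrow: 01111111110
        01000110010
-       00011110111
-------------------
        00100111011

Method 2 - Add two's complement:
Two's complement of 00011110111: invert → 11100001000, add 1 → 11100001001
  01000110010
+ 11100001001
-------------
 100100111011  (end carry out of the top bit = 1)
Discarding the end carry: 00100111011
Decimal check:
  01000110010 = 512 + 32 + 16 + 2 = 562
  00011110111 = 128 + 64 + 32 + 16 + 4 + 2 + 1 = 247
  562 - 247 = 315, and 00100111011 = 256 + 32 + 16 + 8 + 2 + 1 = 315 ✓



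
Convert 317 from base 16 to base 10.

Expand by place value (powers of 16):
317 = 3 × 16^2 + 1 × 16^1 + 7 × 16^0
= 3 × 256 + 1 × 16 + 7 × 1
= 768 + 16 + 7
= 791



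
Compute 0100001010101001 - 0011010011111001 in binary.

Method 1 - Direct subtraction (column by column from the right: bit − bit − borrow-in; if negative, add 2 and borrow 1 from the next column):
borrow: 0111101111100000
        0100001010101001
-       0011010011111001
------------------------
        0000110110110000

Method 2 - Add two's complement:
Two's complement of 0011010011111001: invert → 1100101100000110, add 1 → 1100101100000111
  0100001010101001
+ 1100101100000111
------------------
 10000110110110000  (end carry out of the top bit = 1)
Discarding the end carry: 0000110110110000
Decimal check:
  0100001010101001 = 16384 + 512 + 128 + 32 + 8 + 1 = 17065
  0011010011111001 = 8192 + 4096 + 1024 + 128 + 64 + 32 + 16 + 8 + 1 = 13561
  17065 - 13561 = 3504, and 0000110110110000 = 2048 + 1024 + 256 + 128 + 32 + 16 = 3504 ✓



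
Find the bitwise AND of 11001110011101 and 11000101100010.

AND: 1 only when both bits are 1
  11001110011101
& 11000101100010
----------------
  11000100000000
Decimal: 13213 & 12642 = 12544



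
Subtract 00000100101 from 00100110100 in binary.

Method 1 - Direct subtraction (column by column from the right: bit − bit − borrow-in; if negative, add 2 and borrow 1 from the next column):
borrow: 00000011110
        00100110100
-       00000100101
-------------------
        00100001111

Method 2 - Add two's complement:
Two's complement of 00000100101: invert → 11111011010, add 1 → 11111011011
  00100110100
+ 11111011011
-------------
 100100001111  (end carry out of the top bit = 1)
Discarding the end carry: 00100001111
Decimal check:
  00100110100 = 256 + 32 + 16 + 4 = 308
  00000100101 = 32 + 4 + 1 = 37
  308 - 37 = 271, and 00100001111 = 256 + 8 + 4 + 2 + 1 = 271 ✓



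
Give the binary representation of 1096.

Using repeated division by 2:
1096 ÷ 2 = 548 remainder 0
548 ÷ 2 = 274 remainder 0
274 ÷ 2 = 137 remainder 0
137 ÷ 2 = 68 remainder 1
68 ÷ 2 = 34 remainder 0
34 ÷ 2 = 17 remainder 0
17 ÷ 2 = 8 remainder 1
8 ÷ 2 = 4 remainder 0
4 ÷ 2 = 2 remainder 0
2 ÷ 2 = 1 remainder 0
1 ÷ 2 = 0 remainder 1
Reading remainders bottom to top: 10001001000



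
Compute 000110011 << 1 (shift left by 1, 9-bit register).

Original: 000110011 (decimal 51)
Shift left by 1 position
Append 1 zero on the right
Result: 001100110 (decimal 102)
Equivalent: 51 << 1 = 51 × 2^1 = 102



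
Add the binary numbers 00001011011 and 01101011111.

Add column by column from the right: bit + bit + carry-in; write the sum mod 2, carry 1 when the sum is 2 or 3.
carry:  00010111110
        00001011011
+       01101011111
-------------------
       001110111010
(the carry out of the leftmost column, 0, becomes the leading bit)
Decimal check:
  00001011011 = 64 + 16 + 8 + 2 + 1 = 91
  01101011111 = 512 + 256 + 64 + 16 + 8 + 4 + 2 + 1 = 863
  91 + 863 = 954, and 001110111010 = 512 + 256 + 128 + 32 + 16 + 8 + 2 = 954 ✓



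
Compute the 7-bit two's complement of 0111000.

Original: 0111000
Step 1 - Invert all bits: 1000111
Step 2 - Add 1: 1001000
Verification: 0111000 + 1001000 = 10000000; discarding the end carry (carry out of the top bit) leaves the 7-bit value 0000000, as required for x + (-x)



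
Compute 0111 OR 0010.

OR: 1 when either bit is 1
  0111
| 0010
------
  0111
Decimal: 7 | 2 = 7



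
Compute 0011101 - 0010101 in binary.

Method 1 - Direct subtraction (column by column from the right: bit − bit − borrow-in; if negative, add 2 and borrow 1 from the next column):
borrow: 0000000
        0011101
-       0010101
---------------
        0001000

Method 2 - Add two's complement:
Two's complement of 0010101: invert → 1101010, add 1 → 1101011
  0011101
+ 1101011
---------
 10001000  (end carry out of the top bit = 1)
Discarding the end carry: 0001000
Decimal check:
  0011101 = 16 + 8 + 4 + 1 = 29
  0010101 = 16 + 4 + 1 = 21
  29 - 21 = 8, and 0001000 = 8 ✓



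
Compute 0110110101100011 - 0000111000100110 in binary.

Method 1 - Direct subtraction (column by column from the right: bit − bit − borrow-in; if negative, add 2 and borrow 1 from the next column):
borrow: 0011110001111000
        0110110101100011
-       0000111000100110
------------------------
        0101111100111101

Method 2 - Add two's complement:
Two's complement of 0000111000100110: invert → 1111000111011001, add 1 → 1111000111011010
  0110110101100011
+ 1111000111011010
------------------
 10101111100111101  (end carry out of the top bit = 1)
Discarding the end carry: 0101111100111101
Decimal check:
  0110110101100011 = 16384 + 8192 + 2048 + 1024 + 256 + 64 + 32 + 2 + 1 = 28003
  0000111000100110 = 2048 + 1024 + 512 + 32 + 4 + 2 = 3622
  28003 - 3622 = 24381, and 0101111100111101 = 16384 + 4096 + 2048 + 1024 + 512 + 256 + 32 + 16 + 8 + 4 + 1 = 24381 ✓



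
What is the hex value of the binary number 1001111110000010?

Group into 4-bit nibbles from right:
  1001 = 9
  1111 = F
  1000 = 8
  0010 = 2
Result: 9F82



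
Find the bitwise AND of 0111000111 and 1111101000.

AND: 1 only when both bits are 1
  0111000111
& 1111101000
------------
  0111000000
Decimal: 455 & 1000 = 448



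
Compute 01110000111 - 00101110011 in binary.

Method 1 - Direct subtraction (column by column from the right: bit − bit − borrow-in; if negative, add 2 and borrow 1 from the next column):
borrow: 00011100000
        01110000111
-       00101110011
-------------------
        01000010100

Method 2 - Add two's complement:
Two's complement of 00101110011: invert → 11010001100, add 1 → 11010001101
  01110000111
+ 11010001101
-------------
 101000010100  (end carry out of the top bit = 1)
Discarding the end carry: 01000010100
Decimal check:
  01110000111 = 512 + 256 + 128 + 4 + 2 + 1 = 903
  00101110011 = 256 + 64 + 32 + 16 + 2 + 1 = 371
  903 - 371 = 532, and 01000010100 = 512 + 16 + 4 = 532 ✓



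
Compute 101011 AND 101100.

AND: 1 only when both bits are 1
  101011
& 101100
--------
  101000
Decimal: 43 & 44 = 40



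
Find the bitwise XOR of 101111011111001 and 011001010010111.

XOR: 1 when bits differ
  101111011111001
^ 011001010010111
-----------------
  110110001101110
Decimal: 24313 ^ 12951 = 27758



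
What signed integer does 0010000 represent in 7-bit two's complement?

Binary: 0010000
Sign bit: 0 (non-negative)
Read directly as an unsigned value:
0010000 = 16
Value: 16



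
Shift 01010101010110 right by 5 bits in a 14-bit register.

Original: 01010101010110 (decimal 5462)
Shift right by 5 positions
Drop the 5 low bits; fill with zeros on the left
Result: 00000010101010 (decimal 170)
Equivalent: 5462 >> 5 = 5462 ÷ 2^5 = 170



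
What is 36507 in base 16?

Using repeated division by 16 (digits 10–15 are A–F):
36507 ÷ 16 = 2281 remainder 11 (B)
2281 ÷ 16 = 142 remainder 9
142 ÷ 16 = 8 remainder 14 (E)
8 ÷ 16 = 0 remainder 8
Reading remainders bottom to top: 8E9B



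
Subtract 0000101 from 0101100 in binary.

Method 1 - Direct subtraction (column by column from the right: bit − bit − borrow-in; if negative, add 2 and borrow 1 from the next column):
borrow: 0001110
        0101100
-       0000101
---------------
        0100111

Method 2 - Add two's complement:
Two's complement of 0000101: invert → 1111010, add 1 → 1111011
  0101100
+ 1111011
---------
 10100111  (end carry out of the top bit = 1)
Discarding the end carry: 0100111
Decimal check:
  0101100 = 32 + 8 + 4 = 44
  0000101 = 4 + 1 = 5
  44 - 5 = 39, and 0100111 = 32 + 4 + 2 + 1 = 39 ✓



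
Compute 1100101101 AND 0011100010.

AND: 1 only when both bits are 1
  1100101101
& 0011100010
------------
  0000100000
Decimal: 813 & 226 = 32



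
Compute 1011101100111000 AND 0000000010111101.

AND: 1 only when both bits are 1
  1011101100111000
& 0000000010111101
------------------
  0000000000111000
Decimal: 47928 & 189 = 56



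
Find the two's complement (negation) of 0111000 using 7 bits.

Original: 0111000
Step 1 - Invert all bits: 1000111
Step 2 - Add 1: 1001000
Verification: 0111000 + 1001000 = 10000000; discarding the end carry (carry out of the top bit) leaves the 7-bit value 0000000, as required for x + (-x)



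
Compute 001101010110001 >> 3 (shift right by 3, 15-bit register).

Original: 001101010110001 (decimal 6833)
Shift right by 3 positions
Drop the 3 low bits; fill with zeros on the left
Result: 000001101010110 (decimal 854)
Equivalent: 6833 >> 3 = 6833 ÷ 2^3 = 854



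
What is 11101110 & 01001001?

AND: 1 only when both bits are 1
  11101110
& 01001001
----------
  01001000
Decimal: 238 & 73 = 72



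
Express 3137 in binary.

Using repeated division by 2:
3137 ÷ 2 = 1568 remainder 1
1568 ÷ 2 = 784 remainder 0
784 ÷ 2 = 392 remainder 0
392 ÷ 2 = 196 remainder 0
196 ÷ 2 = 98 remainder 0
98 ÷ 2 = 49 remainder 0
49 ÷ 2 = 24 remainder 1
24 ÷ 2 = 12 remainder 0
12 ÷ 2 = 6 remainder 0
6 ÷ 2 = 3 remainder 0
3 ÷ 2 = 1 remainder 1
1 ÷ 2 = 0 remainder 1
Reading remainders bottom to top: 110001000001



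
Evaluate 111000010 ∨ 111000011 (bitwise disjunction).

OR: 1 when either bit is 1
  111000010
| 111000011
-----------
  111000011
Decimal: 450 | 451 = 451



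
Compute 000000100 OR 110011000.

OR: 1 when either bit is 1
  000000100
| 110011000
-----------
  110011100
Decimal: 4 | 408 = 412



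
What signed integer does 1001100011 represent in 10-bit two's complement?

Binary: 1001100011
Sign bit: 1 (negative)
Invert: 0110011100
Add 1:  0110011101
Magnitude: 0110011101 = 256 + 128 + 16 + 8 + 4 + 1 = 413
Value: -413



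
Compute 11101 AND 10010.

AND: 1 only when both bits are 1
  11101
& 10010
-------
  10000
Decimal: 29 & 18 = 16



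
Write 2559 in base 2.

Using repeated division by 2:
2559 ÷ 2 = 1279 remainder 1
1279 ÷ 2 = 639 remainder 1
639 ÷ 2 = 319 remainder 1
319 ÷ 2 = 159 remainder 1
159 ÷ 2 = 79 remainder 1
79 ÷ 2 = 39 remainder 1
39 ÷ 2 = 19 remainder 1
19 ÷ 2 = 9 remainder 1
9 ÷ 2 = 4 remainder 1
4 ÷ 2 = 2 remainder 0
2 ÷ 2 = 1 remainder 0
1 ÷ 2 = 0 remainder 1
Reading remainders bottom to top: 100111111111



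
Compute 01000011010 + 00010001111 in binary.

Add column by column from the right: bit + bit + carry-in; write the sum mod 2, carry 1 when the sum is 2 or 3.
carry:  00000111100
        01000011010
+       00010001111
-------------------
       001010101001
(the carry out of the leftmost column, 0, becomes the leading bit)
Decimal check:
  01000011010 = 512 + 16 + 8 + 2 = 538
  00010001111 = 128 + 8 + 4 + 2 + 1 = 143
  538 + 143 = 681, and 001010101001 = 512 + 128 + 32 + 8 + 1 = 681 ✓



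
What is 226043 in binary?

Using repeated division by 2:
226043 ÷ 2 = 113021 remainder 1
113021 ÷ 2 = 56510 remainder 1
56510 ÷ 2 = 28255 remainder 0
28255 ÷ 2 = 14127 remainder 1
14127 ÷ 2 = 7063 remainder 1
7063 ÷ 2 = 3531 remainder 1
3531 ÷ 2 = 1765 remainder 1
1765 ÷ 2 = 882 remainder 1
882 ÷ 2 = 441 remainder 0
441 ÷ 2 = 220 remainder 1
220 ÷ 2 = 110 remainder 0
110 ÷ 2 = 55 remainder 0
55 ÷ 2 = 27 remainder 1
27 ÷ 2 = 13 remainder 1
13 ÷ 2 = 6 remainder 1
6 ÷ 2 = 3 remainder 0
3 ÷ 2 = 1 remainder 1
1 ÷ 2 = 0 remainder 1
Reading remainders bottom to top: 110111001011111011



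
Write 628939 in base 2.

Using repeated division by 2:
628939 ÷ 2 = 314469 remainder 1
314469 ÷ 2 = 157234 remainder 1
157234 ÷ 2 = 78617 remainder 0
78617 ÷ 2 = 39308 remainder 1
39308 ÷ 2 = 19654 remainder 0
19654 ÷ 2 = 9827 remainder 0
9827 ÷ 2 = 4913 remainder 1
4913 ÷ 2 = 2456 remainder 1
2456 ÷ 2 = 1228 remainder 0
1228 ÷ 2 = 614 remainder 0
614 ÷ 2 = 307 remainder 0
307 ÷ 2 = 153 remainder 1
153 ÷ 2 = 76 remainder 1
76 ÷ 2 = 38 remainder 0
38 ÷ 2 = 19 remainder 0
19 ÷ 2 = 9 remainder 1
9 ÷ 2 = 4 remainder 1
4 ÷ 2 = 2 remainder 0
2 ÷ 2 = 1 remainder 0
1 ÷ 2 = 0 remainder 1
Reading remainders bottom to top: 10011001100011001011



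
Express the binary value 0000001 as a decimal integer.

Sum of powers of 2 for each 1-bit:
2^0
= 1
= 1



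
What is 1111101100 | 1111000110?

OR: 1 when either bit is 1
  1111101100
| 1111000110
------------
  1111101110
Decimal: 1004 | 966 = 1006



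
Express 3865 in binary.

Using repeated division by 2:
3865 ÷ 2 = 1932 remainder 1
1932 ÷ 2 = 966 remainder 0
966 ÷ 2 = 483 remainder 0
483 ÷ 2 = 241 remainder 1
241 ÷ 2 = 120 remainder 1
120 ÷ 2 = 60 remainder 0
60 ÷ 2 = 30 remainder 0
30 ÷ 2 = 15 remainder 0
15 ÷ 2 = 7 remainder 1
7 ÷ 2 = 3 remainder 1
3 ÷ 2 = 1 remainder 1
1 ÷ 2 = 0 remainder 1
Reading remainders bottom to top: 111100011001



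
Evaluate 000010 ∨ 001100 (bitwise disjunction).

OR: 1 when either bit is 1
  000010
| 001100
--------
  001110
Decimal: 2 | 12 = 14



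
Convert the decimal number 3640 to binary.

Using repeated division by 2:
3640 ÷ 2 = 1820 remainder 0
1820 ÷ 2 = 910 remainder 0
910 ÷ 2 = 455 remainder 0
455 ÷ 2 = 227 remainder 1
227 ÷ 2 = 113 remainder 1
113 ÷ 2 = 56 remainder 1
56 ÷ 2 = 28 remainder 0
28 ÷ 2 = 14 remainder 0
14 ÷ 2 = 7 remainder 0
7 ÷ 2 = 3 remainder 1
3 ÷ 2 = 1 remainder 1
1 ÷ 2 = 0 remainder 1
Reading remainders bottom to top: 111000111000



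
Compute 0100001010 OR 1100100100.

OR: 1 when either bit is 1
  0100001010
| 1100100100
------------
  1100101110
Decimal: 266 | 804 = 814



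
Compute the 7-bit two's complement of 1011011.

Original (sign bit 1, negative): 1011011
Step 1 - Invert all bits: 0100100
Step 2 - Add 1: 0100101
Verification: 1011011 + 0100101 = 10000000; discarding the end carry (carry out of the top bit) leaves the 7-bit value 0000000, as required for x + (-x)



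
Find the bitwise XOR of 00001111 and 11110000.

XOR: 1 when bits differ
  00001111
^ 11110000
----------
  11111111
Decimal: 15 ^ 240 = 255



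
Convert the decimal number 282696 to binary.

Using repeated division by 2:
282696 ÷ 2 = 141348 remainder 0
141348 ÷ 2 = 70674 remainder 0
70674 ÷ 2 = 35337 remainder 0
35337 ÷ 2 = 17668 remainder 1
17668 ÷ 2 = 8834 remainder 0
8834 ÷ 2 = 4417 remainder 0
4417 ÷ 2 = 2208 remainder 1
2208 ÷ 2 = 1104 remainder 0
1104 ÷ 2 = 552 remainder 0
552 ÷ 2 = 276 remainder 0
276 ÷ 2 = 138 remainder 0
138 ÷ 2 = 69 remainder 0
69 ÷ 2 = 34 remainder 1
34 ÷ 2 = 17 remainder 0
17 ÷ 2 = 8 remainder 1
8 ÷ 2 = 4 remainder 0
4 ÷ 2 = 2 remainder 0
2 ÷ 2 = 1 remainder 0
1 ÷ 2 = 0 remainder 1
Reading remainders bottom to top: 1000101000001001000



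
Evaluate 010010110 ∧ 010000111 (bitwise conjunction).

AND: 1 only when both bits are 1
  010010110
& 010000111
-----------
  010000110
Decimal: 150 & 135 = 134



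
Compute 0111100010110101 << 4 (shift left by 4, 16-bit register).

Original: 0111100010110101 (decimal 30901)
Shift left by 4 positions
Append 4 zeros on the right and drop the 4 high bits that overflow the 16-bit width
Result: 1000101101010000 (decimal 35664)
Equivalent: 30901 << 4 = 30901 × 2^4 = 494416, truncated to 16 bits = 35664



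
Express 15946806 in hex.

Using repeated division by 16 (digits 10–15 are A–F):
15946806 ÷ 16 = 996675 remainder 6
996675 ÷ 16 = 62292 remainder 3
62292 ÷ 16 = 3893 remainder 4
3893 ÷ 16 = 243 remainder 5
243 ÷ 16 = 15 remainder 3
15 ÷ 16 = 0 remainder 15 (F)
Reading remainders bottom to top: F35436



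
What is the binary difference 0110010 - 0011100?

Method 1 - Direct subtraction (column by column from the right: bit − bit − borrow-in; if negative, add 2 and borrow 1 from the next column):
borrow: 0111000
        0110010
-       0011100
---------------
        0010110

Method 2 - Add two's complement:
Two's complement of 0011100: invert → 1100011, add 1 → 1100100
  0110010
+ 1100100
---------
 10010110  (end carry out of the top bit = 1)
Discarding the end carry: 0010110
Decimal check:
  0110010 = 32 + 16 + 2 = 50
  0011100 = 16 + 8 + 4 = 28
  50 - 28 = 22, and 0010110 = 16 + 4 + 2 = 22 ✓



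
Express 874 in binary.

Using repeated division by 2:
874 ÷ 2 = 437 remainder 0
437 ÷ 2 = 218 remainder 1
218 ÷ 2 = 109 remainder 0
109 ÷ 2 = 54 remainder 1
54 ÷ 2 = 27 remainder 0
27 ÷ 2 = 13 remainder 1
13 ÷ 2 = 6 remainder 1
6 ÷ 2 = 3 remainder 0
3 ÷ 2 = 1 remainder 1
1 ÷ 2 = 0 remainder 1
Reading remainders bottom to top: 1101101010



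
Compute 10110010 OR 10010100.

OR: 1 when either bit is 1
  10110010
| 10010100
----------
  10110110
Decimal: 178 | 148 = 182



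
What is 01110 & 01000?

AND: 1 only when both bits are 1
  01110
& 01000
-------
  01000
Decimal: 14 & 8 = 8



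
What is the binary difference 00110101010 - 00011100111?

Method 1 - Direct subtraction (column by column from the right: bit − bit − borrow-in; if negative, add 2 and borrow 1 from the next column):
borrow: 00110001110
        00110101010
-       00011100111
-------------------
        00011000011

Method 2 - Add two's complement:
Two's complement of 00011100111: invert → 11100011000, add 1 → 11100011001
  00110101010
+ 11100011001
-------------
 100011000011  (end carry out of the top bit = 1)
Discarding the end carry: 00011000011
Decimal check:
  00110101010 = 256 + 128 + 32 + 8 + 2 = 426
  00011100111 = 128 + 64 + 32 + 4 + 2 + 1 = 231
  426 - 231 = 195, and 00011000011 = 128 + 64 + 2 + 1 = 195 ✓



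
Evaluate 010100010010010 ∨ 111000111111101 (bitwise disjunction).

OR: 1 when either bit is 1
  010100010010010
| 111000111111101
-----------------
  111100111111111
Decimal: 10386 | 29181 = 31231



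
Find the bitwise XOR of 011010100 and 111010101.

XOR: 1 when bits differ
  011010100
^ 111010101
-----------
  100000001
Decimal: 212 ^ 469 = 257



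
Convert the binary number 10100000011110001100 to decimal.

Sum of powers of 2 for each 1-bit:
2^2 + 2^3 + 2^7 + 2^8 + 2^9 + 2^10 + 2^17 + 2^19
= 4 + 8 + 128 + 256 + 512 + 1024 + 131072 + 524288
= 657292



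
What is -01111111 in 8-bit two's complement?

Original: 01111111
Step 1 - Invert all bits: 10000000
Step 2 - Add 1: 10000001
Verification: 01111111 + 10000001 = 100000000; discarding the end carry (carry out of the top bit) leaves the 8-bit value 00000000, as required for x + (-x)



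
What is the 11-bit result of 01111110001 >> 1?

Original: 01111110001 (decimal 1009)
Shift right by 1 position
Drop the 1 low bit; fill with zero on the left
Result: 00111111000 (decimal 504)
Equivalent: 1009 >> 1 = 1009 ÷ 2^1 = 504



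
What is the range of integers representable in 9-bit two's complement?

For 9-bit two's complement:
Minimum: -2^8 = -256
Maximum: 2^8 - 1 = 255



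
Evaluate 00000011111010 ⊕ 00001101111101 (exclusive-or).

XOR: 1 when bits differ
  00000011111010
^ 00001101111101
----------------
  00001110000111
Decimal: 250 ^ 893 = 903



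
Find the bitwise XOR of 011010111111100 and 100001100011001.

XOR: 1 when bits differ
  011010111111100
^ 100001100011001
-----------------
  111011011100101
Decimal: 13820 ^ 17177 = 30437



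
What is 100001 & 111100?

AND: 1 only when both bits are 1
  100001
& 111100
--------
  100000
Decimal: 33 & 60 = 32



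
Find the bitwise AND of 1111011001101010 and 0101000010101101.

AND: 1 only when both bits are 1
  1111011001101010
& 0101000010101101
------------------
  0101000000101000
Decimal: 63082 & 20653 = 20520



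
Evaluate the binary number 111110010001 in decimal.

Sum of powers of 2 for each 1-bit:
2^0 + 2^4 + 2^7 + 2^8 + 2^9 + 2^10 + 2^11
= 1 + 16 + 128 + 256 + 512 + 1024 + 2048
= 3985



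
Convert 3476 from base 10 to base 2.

Using repeated division by 2:
3476 ÷ 2 = 1738 remainder 0
1738 ÷ 2 = 869 remainder 0
869 ÷ 2 = 434 remainder 1
434 ÷ 2 = 217 remainder 0
217 ÷ 2 = 108 remainder 1
108 ÷ 2 = 54 remainder 0
54 ÷ 2 = 27 remainder 0
27 ÷ 2 = 13 remainder 1
13 ÷ 2 = 6 remainder 1
6 ÷ 2 = 3 remainder 0
3 ÷ 2 = 1 remainder 1
1 ÷ 2 = 0 remainder 1
Reading remainders bottom to top: 110110010100



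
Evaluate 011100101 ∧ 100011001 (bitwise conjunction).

AND: 1 only when both bits are 1
  011100101
& 100011001
-----------
  000000001
Decimal: 229 & 281 = 1



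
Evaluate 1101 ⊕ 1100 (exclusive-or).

XOR: 1 when bits differ
  1101
^ 1100
------
  0001
Decimal: 13 ^ 12 = 1



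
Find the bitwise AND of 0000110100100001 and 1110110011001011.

AND: 1 only when both bits are 1
  0000110100100001
& 1110110011001011
------------------
  0000110000000001
Decimal: 3361 & 60619 = 3073



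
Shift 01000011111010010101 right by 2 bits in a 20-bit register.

Original: 01000011111010010101 (decimal 278165)
Shift right by 2 positions
Drop the 2 low bits; fill with zeros on the left
Result: 00010000111110100101 (decimal 69541)
Equivalent: 278165 >> 2 = 278165 ÷ 2^2 = 69541



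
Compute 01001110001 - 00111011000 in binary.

Method 1 - Direct subtraction (column by column from the right: bit − bit − borrow-in; if negative, add 2 and borrow 1 from the next column):
borrow: 01100110000
        01001110001
-       00111011000
-------------------
        00010011001

Method 2 - Add two's complement:
Two's complement of 00111011000: invert → 11000100111, add 1 → 11000101000
  01001110001
+ 11000101000
-------------
 100010011001  (end carry out of the top bit = 1)
Discarding the end carry: 00010011001
Decimal check:
  01001110001 = 512 + 64 + 32 + 16 + 1 = 625
  00111011000 = 256 + 128 + 64 + 16 + 8 = 472
  625 - 472 = 153, and 00010011001 = 128 + 16 + 8 + 1 = 153 ✓

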